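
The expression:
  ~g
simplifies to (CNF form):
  ~g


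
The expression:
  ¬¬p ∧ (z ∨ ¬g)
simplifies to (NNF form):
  p ∧ (z ∨ ¬g)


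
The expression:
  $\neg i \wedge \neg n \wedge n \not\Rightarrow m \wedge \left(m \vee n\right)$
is never true.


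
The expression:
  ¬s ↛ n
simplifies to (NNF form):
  ¬n ∧ ¬s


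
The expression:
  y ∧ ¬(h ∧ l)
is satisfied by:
  {y: True, l: False, h: False}
  {h: True, y: True, l: False}
  {l: True, y: True, h: False}


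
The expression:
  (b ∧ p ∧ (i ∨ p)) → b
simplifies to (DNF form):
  True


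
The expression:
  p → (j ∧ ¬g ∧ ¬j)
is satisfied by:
  {p: False}


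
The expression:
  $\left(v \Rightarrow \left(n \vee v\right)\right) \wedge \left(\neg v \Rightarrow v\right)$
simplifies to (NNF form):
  $v$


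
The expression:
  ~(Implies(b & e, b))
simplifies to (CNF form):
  False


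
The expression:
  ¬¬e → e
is always true.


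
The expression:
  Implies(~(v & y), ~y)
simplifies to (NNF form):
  v | ~y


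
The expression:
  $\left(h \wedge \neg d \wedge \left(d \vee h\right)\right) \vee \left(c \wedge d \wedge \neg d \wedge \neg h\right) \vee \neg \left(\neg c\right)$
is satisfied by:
  {c: True, h: True, d: False}
  {c: True, h: False, d: False}
  {d: True, c: True, h: True}
  {d: True, c: True, h: False}
  {h: True, d: False, c: False}


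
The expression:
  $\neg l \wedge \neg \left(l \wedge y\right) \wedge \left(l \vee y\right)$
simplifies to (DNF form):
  $y \wedge \neg l$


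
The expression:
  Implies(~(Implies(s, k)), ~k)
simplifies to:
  True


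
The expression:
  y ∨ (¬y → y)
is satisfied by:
  {y: True}


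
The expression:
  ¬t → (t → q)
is always true.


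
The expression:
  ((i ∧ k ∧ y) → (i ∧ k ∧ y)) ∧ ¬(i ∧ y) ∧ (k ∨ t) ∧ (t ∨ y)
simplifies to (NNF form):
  (k ∨ t) ∧ (t ∨ y) ∧ (¬i ∨ ¬y)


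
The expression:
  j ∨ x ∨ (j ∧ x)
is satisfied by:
  {x: True, j: True}
  {x: True, j: False}
  {j: True, x: False}


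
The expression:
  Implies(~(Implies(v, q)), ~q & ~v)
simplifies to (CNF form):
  q | ~v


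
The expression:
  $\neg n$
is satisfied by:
  {n: False}


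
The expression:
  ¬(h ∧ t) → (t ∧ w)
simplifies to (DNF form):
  (h ∧ t) ∨ (t ∧ w)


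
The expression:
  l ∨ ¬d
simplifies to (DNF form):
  l ∨ ¬d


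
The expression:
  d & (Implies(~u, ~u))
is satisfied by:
  {d: True}


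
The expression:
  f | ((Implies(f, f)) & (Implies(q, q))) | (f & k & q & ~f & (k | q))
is always true.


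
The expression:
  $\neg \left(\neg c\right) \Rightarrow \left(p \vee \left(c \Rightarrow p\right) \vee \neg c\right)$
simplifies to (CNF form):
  $p \vee \neg c$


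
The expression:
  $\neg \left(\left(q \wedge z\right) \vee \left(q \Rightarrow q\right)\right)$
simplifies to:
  $\text{False}$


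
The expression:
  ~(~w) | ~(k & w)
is always true.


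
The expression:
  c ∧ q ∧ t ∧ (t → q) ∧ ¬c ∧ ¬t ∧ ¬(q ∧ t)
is never true.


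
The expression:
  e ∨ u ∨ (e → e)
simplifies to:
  True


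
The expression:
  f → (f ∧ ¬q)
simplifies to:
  ¬f ∨ ¬q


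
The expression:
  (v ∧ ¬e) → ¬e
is always true.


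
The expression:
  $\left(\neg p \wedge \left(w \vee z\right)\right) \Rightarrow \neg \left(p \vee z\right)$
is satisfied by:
  {p: True, z: False}
  {z: False, p: False}
  {z: True, p: True}


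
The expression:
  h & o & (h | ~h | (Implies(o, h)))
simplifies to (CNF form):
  h & o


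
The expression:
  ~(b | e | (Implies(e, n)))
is never true.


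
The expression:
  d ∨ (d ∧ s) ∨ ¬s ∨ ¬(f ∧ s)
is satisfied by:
  {d: True, s: False, f: False}
  {s: False, f: False, d: False}
  {f: True, d: True, s: False}
  {f: True, s: False, d: False}
  {d: True, s: True, f: False}
  {s: True, d: False, f: False}
  {f: True, s: True, d: True}


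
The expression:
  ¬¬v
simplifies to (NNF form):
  v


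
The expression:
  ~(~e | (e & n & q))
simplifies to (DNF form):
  (e & ~n) | (e & ~q)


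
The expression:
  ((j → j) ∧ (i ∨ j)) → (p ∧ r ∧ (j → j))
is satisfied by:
  {r: True, p: True, j: False, i: False}
  {r: True, j: False, p: False, i: False}
  {p: True, r: False, j: False, i: False}
  {r: False, j: False, p: False, i: False}
  {r: True, i: True, p: True, j: False}
  {r: True, p: True, j: True, i: False}
  {r: True, p: True, j: True, i: True}


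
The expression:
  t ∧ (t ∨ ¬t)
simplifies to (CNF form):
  t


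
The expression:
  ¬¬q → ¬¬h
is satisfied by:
  {h: True, q: False}
  {q: False, h: False}
  {q: True, h: True}


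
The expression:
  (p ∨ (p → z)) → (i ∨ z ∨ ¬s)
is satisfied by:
  {i: True, z: True, s: False}
  {i: True, s: False, z: False}
  {z: True, s: False, i: False}
  {z: False, s: False, i: False}
  {i: True, z: True, s: True}
  {i: True, s: True, z: False}
  {z: True, s: True, i: False}


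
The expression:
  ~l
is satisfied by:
  {l: False}


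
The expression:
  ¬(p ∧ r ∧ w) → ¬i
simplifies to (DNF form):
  (p ∧ r ∧ w) ∨ ¬i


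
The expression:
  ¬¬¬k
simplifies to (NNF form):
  ¬k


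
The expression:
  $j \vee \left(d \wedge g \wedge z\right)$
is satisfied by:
  {g: True, j: True, d: True, z: True}
  {g: True, j: True, d: True, z: False}
  {g: True, j: True, z: True, d: False}
  {g: True, j: True, z: False, d: False}
  {j: True, d: True, z: True, g: False}
  {j: True, d: True, z: False, g: False}
  {j: True, d: False, z: True, g: False}
  {j: True, d: False, z: False, g: False}
  {g: True, d: True, z: True, j: False}


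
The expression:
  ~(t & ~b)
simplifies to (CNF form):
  b | ~t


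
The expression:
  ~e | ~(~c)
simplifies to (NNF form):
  c | ~e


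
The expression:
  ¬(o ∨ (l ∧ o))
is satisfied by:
  {o: False}


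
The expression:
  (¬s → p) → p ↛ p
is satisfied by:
  {p: False, s: False}


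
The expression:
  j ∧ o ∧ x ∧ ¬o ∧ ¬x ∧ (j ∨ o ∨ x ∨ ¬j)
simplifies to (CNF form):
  False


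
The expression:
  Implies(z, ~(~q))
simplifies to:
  q | ~z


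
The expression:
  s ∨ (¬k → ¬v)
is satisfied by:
  {s: True, k: True, v: False}
  {s: True, v: False, k: False}
  {k: True, v: False, s: False}
  {k: False, v: False, s: False}
  {s: True, k: True, v: True}
  {s: True, v: True, k: False}
  {k: True, v: True, s: False}


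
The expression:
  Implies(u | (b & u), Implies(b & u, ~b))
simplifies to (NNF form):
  ~b | ~u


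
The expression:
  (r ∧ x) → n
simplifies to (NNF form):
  n ∨ ¬r ∨ ¬x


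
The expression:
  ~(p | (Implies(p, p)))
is never true.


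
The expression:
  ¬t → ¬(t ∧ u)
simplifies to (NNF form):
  True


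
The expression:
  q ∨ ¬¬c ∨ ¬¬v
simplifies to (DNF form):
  c ∨ q ∨ v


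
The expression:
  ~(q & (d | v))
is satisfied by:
  {v: False, q: False, d: False}
  {d: True, v: False, q: False}
  {v: True, d: False, q: False}
  {d: True, v: True, q: False}
  {q: True, d: False, v: False}


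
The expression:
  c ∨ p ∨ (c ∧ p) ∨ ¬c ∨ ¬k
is always true.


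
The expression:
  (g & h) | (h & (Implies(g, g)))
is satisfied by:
  {h: True}


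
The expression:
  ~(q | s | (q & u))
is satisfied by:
  {q: False, s: False}


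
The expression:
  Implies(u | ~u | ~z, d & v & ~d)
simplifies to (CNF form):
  False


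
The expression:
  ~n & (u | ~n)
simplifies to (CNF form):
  ~n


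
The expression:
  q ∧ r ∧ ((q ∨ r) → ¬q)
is never true.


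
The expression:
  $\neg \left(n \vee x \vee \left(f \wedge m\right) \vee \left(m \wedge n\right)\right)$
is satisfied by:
  {n: False, m: False, x: False, f: False}
  {f: True, n: False, m: False, x: False}
  {m: True, f: False, n: False, x: False}


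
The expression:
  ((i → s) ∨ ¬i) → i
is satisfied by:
  {i: True}


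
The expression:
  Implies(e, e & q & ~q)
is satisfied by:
  {e: False}


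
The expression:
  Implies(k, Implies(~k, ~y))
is always true.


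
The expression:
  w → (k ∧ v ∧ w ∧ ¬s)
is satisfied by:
  {k: True, v: True, w: False, s: False}
  {k: True, v: False, w: False, s: False}
  {v: True, s: False, k: False, w: False}
  {s: False, v: False, k: False, w: False}
  {s: True, k: True, v: True, w: False}
  {s: True, k: True, v: False, w: False}
  {s: True, v: True, k: False, w: False}
  {s: True, v: False, k: False, w: False}
  {w: True, k: True, v: True, s: False}


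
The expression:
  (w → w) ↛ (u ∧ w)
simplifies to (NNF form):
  ¬u ∨ ¬w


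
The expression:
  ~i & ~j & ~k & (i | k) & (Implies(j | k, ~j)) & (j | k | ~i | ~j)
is never true.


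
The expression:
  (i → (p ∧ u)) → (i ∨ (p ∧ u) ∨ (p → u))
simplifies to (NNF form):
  i ∨ u ∨ ¬p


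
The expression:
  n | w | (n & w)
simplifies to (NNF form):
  n | w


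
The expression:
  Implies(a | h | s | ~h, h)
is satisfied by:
  {h: True}


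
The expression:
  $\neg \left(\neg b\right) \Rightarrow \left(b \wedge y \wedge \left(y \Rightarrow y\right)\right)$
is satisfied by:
  {y: True, b: False}
  {b: False, y: False}
  {b: True, y: True}


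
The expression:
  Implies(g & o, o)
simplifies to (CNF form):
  True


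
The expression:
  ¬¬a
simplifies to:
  a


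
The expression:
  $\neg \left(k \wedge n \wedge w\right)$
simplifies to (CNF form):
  $\neg k \vee \neg n \vee \neg w$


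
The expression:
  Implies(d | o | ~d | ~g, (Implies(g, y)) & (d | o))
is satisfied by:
  {y: True, o: True, d: True, g: False}
  {y: True, o: True, d: False, g: False}
  {y: True, d: True, g: False, o: False}
  {o: True, d: True, g: False, y: False}
  {o: True, d: False, g: False, y: False}
  {d: True, o: False, g: False, y: False}
  {y: True, o: True, g: True, d: True}
  {y: True, o: True, g: True, d: False}
  {y: True, g: True, d: True, o: False}


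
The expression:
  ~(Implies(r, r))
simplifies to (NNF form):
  False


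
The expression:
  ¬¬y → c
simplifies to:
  c ∨ ¬y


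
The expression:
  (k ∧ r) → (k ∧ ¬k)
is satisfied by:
  {k: False, r: False}
  {r: True, k: False}
  {k: True, r: False}


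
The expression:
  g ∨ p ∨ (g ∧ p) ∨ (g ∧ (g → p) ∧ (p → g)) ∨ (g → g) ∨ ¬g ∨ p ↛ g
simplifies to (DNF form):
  True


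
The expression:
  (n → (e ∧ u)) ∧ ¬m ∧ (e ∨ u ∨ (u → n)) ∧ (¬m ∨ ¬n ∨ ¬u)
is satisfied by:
  {u: True, e: True, m: False, n: False}
  {u: True, e: False, m: False, n: False}
  {e: True, n: False, u: False, m: False}
  {n: False, e: False, u: False, m: False}
  {n: True, u: True, e: True, m: False}


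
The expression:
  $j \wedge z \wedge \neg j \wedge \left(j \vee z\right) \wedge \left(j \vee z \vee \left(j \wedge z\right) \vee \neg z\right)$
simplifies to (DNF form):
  $\text{False}$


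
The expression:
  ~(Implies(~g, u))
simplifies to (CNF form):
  ~g & ~u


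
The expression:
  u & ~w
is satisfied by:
  {u: True, w: False}


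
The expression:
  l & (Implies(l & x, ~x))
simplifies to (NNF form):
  l & ~x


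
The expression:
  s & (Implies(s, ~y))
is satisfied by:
  {s: True, y: False}


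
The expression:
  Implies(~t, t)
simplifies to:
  t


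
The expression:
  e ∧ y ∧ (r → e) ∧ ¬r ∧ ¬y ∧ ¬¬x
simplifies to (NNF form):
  False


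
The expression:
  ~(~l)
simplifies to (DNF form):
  l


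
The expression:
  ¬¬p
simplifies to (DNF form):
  p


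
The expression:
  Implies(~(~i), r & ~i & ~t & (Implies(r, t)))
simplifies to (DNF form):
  ~i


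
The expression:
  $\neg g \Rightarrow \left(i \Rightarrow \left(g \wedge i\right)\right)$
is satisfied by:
  {g: True, i: False}
  {i: False, g: False}
  {i: True, g: True}


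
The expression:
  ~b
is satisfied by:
  {b: False}


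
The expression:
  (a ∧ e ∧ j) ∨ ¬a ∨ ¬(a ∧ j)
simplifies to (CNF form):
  e ∨ ¬a ∨ ¬j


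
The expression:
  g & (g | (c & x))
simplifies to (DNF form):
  g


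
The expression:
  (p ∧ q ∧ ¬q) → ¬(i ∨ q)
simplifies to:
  True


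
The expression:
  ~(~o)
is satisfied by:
  {o: True}


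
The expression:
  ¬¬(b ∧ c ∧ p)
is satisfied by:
  {c: True, p: True, b: True}


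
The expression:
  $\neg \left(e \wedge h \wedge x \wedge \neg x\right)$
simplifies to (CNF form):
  $\text{True}$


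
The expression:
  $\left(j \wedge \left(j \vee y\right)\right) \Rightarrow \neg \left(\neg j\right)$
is always true.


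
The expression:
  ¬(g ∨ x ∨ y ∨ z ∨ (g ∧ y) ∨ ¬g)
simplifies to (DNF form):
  False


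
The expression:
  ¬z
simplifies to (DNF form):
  ¬z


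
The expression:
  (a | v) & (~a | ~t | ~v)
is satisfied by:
  {v: True, t: False, a: False}
  {a: True, v: True, t: False}
  {t: True, v: True, a: False}
  {a: True, v: False, t: False}
  {a: True, t: True, v: False}


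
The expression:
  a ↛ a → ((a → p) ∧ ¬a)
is always true.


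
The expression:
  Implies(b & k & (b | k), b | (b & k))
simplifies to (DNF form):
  True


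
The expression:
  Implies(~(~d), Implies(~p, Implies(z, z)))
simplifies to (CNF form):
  True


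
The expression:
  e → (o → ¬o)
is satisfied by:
  {e: False, o: False}
  {o: True, e: False}
  {e: True, o: False}


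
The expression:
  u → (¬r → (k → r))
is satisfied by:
  {r: True, u: False, k: False}
  {u: False, k: False, r: False}
  {r: True, k: True, u: False}
  {k: True, u: False, r: False}
  {r: True, u: True, k: False}
  {u: True, r: False, k: False}
  {r: True, k: True, u: True}


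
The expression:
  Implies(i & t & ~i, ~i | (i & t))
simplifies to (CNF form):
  True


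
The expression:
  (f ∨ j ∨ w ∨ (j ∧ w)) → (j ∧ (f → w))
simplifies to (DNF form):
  (j ∧ w) ∨ (¬f ∧ ¬w)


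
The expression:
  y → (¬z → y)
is always true.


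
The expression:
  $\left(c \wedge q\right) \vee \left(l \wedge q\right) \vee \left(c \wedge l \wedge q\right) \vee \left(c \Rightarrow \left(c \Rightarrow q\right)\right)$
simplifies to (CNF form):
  $q \vee \neg c$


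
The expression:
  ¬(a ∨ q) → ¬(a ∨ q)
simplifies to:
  True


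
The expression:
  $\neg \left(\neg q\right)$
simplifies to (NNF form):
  $q$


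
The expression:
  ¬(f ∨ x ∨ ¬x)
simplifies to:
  False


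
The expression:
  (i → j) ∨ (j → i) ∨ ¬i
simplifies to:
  True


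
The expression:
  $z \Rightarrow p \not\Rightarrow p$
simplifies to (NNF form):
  $\neg z$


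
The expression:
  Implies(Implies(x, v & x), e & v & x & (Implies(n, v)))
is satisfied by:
  {e: True, x: True, v: False}
  {x: True, v: False, e: False}
  {e: True, v: True, x: True}


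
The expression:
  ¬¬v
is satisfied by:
  {v: True}


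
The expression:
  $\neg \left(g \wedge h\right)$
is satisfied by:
  {h: False, g: False}
  {g: True, h: False}
  {h: True, g: False}


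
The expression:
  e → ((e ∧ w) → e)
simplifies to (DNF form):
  True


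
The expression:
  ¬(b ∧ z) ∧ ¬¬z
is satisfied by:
  {z: True, b: False}


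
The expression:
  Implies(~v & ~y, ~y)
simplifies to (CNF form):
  True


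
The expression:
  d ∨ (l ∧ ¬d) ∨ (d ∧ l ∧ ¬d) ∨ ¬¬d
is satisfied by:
  {d: True, l: True}
  {d: True, l: False}
  {l: True, d: False}


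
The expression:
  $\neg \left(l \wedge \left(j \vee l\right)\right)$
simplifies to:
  $\neg l$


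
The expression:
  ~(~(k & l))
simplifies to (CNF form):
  k & l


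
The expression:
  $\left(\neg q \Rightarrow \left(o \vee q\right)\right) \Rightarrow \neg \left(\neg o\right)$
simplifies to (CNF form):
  $o \vee \neg q$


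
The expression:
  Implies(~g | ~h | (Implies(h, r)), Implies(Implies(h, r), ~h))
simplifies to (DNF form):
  ~h | ~r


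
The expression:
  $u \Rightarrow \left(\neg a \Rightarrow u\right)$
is always true.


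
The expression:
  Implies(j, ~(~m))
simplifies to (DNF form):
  m | ~j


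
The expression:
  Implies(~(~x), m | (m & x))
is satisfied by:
  {m: True, x: False}
  {x: False, m: False}
  {x: True, m: True}


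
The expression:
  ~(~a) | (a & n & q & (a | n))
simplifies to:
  a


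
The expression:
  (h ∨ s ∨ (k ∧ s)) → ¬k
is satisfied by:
  {h: False, k: False, s: False}
  {s: True, h: False, k: False}
  {h: True, s: False, k: False}
  {s: True, h: True, k: False}
  {k: True, s: False, h: False}


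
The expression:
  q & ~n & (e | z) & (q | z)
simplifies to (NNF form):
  q & ~n & (e | z)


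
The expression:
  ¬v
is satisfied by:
  {v: False}


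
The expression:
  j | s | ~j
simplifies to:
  True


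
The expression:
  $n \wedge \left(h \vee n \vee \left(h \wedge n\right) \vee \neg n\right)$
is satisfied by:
  {n: True}


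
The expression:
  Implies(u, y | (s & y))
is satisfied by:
  {y: True, u: False}
  {u: False, y: False}
  {u: True, y: True}


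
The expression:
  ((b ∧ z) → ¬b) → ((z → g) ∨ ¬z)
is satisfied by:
  {b: True, g: True, z: False}
  {b: True, g: False, z: False}
  {g: True, b: False, z: False}
  {b: False, g: False, z: False}
  {b: True, z: True, g: True}
  {b: True, z: True, g: False}
  {z: True, g: True, b: False}


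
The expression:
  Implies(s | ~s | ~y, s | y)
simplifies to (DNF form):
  s | y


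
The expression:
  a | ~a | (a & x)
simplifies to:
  True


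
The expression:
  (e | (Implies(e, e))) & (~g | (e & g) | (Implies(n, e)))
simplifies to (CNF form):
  e | ~g | ~n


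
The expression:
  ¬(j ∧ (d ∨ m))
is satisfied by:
  {m: False, j: False, d: False}
  {d: True, m: False, j: False}
  {m: True, d: False, j: False}
  {d: True, m: True, j: False}
  {j: True, d: False, m: False}


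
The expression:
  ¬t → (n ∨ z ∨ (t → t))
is always true.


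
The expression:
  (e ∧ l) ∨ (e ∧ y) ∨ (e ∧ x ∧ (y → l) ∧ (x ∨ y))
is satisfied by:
  {e: True, y: True, l: True, x: True}
  {e: True, y: True, l: True, x: False}
  {e: True, y: True, x: True, l: False}
  {e: True, y: True, x: False, l: False}
  {e: True, l: True, x: True, y: False}
  {e: True, l: True, x: False, y: False}
  {e: True, l: False, x: True, y: False}


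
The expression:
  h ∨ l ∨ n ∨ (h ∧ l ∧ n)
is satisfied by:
  {n: True, l: True, h: True}
  {n: True, l: True, h: False}
  {n: True, h: True, l: False}
  {n: True, h: False, l: False}
  {l: True, h: True, n: False}
  {l: True, h: False, n: False}
  {h: True, l: False, n: False}


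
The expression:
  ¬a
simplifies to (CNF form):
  ¬a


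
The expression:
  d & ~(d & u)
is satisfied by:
  {d: True, u: False}


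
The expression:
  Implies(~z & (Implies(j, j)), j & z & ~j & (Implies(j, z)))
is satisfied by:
  {z: True}


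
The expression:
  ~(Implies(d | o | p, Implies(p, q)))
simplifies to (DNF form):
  p & ~q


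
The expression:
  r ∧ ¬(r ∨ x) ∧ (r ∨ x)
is never true.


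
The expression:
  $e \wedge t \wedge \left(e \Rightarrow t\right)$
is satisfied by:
  {t: True, e: True}


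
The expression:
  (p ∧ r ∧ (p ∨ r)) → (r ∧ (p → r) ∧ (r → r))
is always true.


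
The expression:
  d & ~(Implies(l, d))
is never true.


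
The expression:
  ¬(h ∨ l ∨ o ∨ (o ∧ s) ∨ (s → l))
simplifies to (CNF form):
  s ∧ ¬h ∧ ¬l ∧ ¬o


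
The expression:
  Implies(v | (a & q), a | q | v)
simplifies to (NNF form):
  True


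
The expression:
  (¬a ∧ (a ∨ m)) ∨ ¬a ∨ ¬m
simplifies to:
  ¬a ∨ ¬m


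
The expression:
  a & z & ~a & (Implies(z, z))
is never true.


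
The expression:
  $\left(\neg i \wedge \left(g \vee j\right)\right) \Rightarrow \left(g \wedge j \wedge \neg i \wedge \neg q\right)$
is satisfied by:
  {i: True, q: False, g: False, j: False}
  {i: True, q: True, g: False, j: False}
  {j: True, i: True, q: False, g: False}
  {j: True, i: True, q: True, g: False}
  {i: True, g: True, q: False, j: False}
  {i: True, g: True, q: True, j: False}
  {i: True, g: True, j: True, q: False}
  {i: True, g: True, j: True, q: True}
  {i: False, q: False, g: False, j: False}
  {q: True, i: False, g: False, j: False}
  {j: True, g: True, i: False, q: False}


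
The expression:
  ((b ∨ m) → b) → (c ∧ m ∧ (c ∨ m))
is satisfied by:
  {m: True, c: True, b: False}
  {m: True, c: False, b: False}
  {m: True, b: True, c: True}


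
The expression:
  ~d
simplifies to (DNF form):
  ~d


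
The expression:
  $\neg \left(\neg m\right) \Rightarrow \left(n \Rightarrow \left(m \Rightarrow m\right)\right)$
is always true.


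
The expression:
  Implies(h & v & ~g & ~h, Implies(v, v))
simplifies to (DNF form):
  True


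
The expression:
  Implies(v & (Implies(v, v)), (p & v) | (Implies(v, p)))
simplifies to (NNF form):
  p | ~v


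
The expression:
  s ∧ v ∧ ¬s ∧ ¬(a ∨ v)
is never true.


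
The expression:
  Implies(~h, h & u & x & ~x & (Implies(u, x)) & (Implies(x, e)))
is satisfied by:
  {h: True}


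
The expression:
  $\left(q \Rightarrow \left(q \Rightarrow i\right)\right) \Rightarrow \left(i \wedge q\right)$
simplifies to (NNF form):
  $q$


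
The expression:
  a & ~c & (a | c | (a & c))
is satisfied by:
  {a: True, c: False}


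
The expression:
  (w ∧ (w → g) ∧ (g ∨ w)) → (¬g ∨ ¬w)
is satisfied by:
  {w: False, g: False}
  {g: True, w: False}
  {w: True, g: False}


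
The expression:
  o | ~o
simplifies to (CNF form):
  True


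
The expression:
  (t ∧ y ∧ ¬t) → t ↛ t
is always true.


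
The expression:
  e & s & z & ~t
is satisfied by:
  {z: True, e: True, s: True, t: False}


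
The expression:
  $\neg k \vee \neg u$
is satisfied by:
  {u: False, k: False}
  {k: True, u: False}
  {u: True, k: False}


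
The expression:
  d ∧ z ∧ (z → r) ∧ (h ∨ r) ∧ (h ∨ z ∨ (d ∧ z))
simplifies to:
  d ∧ r ∧ z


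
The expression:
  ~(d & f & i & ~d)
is always true.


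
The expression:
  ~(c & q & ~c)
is always true.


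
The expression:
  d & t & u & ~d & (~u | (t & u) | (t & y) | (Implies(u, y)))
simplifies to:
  False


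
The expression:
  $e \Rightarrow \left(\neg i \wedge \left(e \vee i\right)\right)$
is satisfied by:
  {e: False, i: False}
  {i: True, e: False}
  {e: True, i: False}


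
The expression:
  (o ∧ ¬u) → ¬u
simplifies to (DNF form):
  True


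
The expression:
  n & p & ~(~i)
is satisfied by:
  {i: True, p: True, n: True}


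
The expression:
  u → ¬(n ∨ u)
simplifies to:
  ¬u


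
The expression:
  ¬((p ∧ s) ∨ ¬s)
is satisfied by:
  {s: True, p: False}


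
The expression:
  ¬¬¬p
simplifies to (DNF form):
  ¬p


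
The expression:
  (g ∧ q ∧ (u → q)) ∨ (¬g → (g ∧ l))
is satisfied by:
  {g: True}


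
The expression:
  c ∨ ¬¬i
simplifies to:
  c ∨ i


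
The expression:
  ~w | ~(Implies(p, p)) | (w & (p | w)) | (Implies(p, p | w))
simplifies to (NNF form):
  True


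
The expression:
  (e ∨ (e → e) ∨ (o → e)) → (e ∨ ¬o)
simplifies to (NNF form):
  e ∨ ¬o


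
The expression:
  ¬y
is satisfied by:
  {y: False}


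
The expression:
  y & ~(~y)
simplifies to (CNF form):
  y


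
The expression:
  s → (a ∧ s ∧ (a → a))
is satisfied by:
  {a: True, s: False}
  {s: False, a: False}
  {s: True, a: True}


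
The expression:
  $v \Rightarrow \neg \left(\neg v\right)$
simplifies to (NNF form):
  $\text{True}$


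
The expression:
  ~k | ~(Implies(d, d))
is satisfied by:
  {k: False}


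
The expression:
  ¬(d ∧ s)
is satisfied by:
  {s: False, d: False}
  {d: True, s: False}
  {s: True, d: False}


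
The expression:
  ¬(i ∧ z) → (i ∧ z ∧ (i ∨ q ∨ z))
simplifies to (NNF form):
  i ∧ z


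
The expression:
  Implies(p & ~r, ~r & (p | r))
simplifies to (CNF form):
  True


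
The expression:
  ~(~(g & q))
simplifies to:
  g & q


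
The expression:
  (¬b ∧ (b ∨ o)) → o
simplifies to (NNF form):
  True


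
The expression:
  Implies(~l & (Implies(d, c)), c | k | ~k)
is always true.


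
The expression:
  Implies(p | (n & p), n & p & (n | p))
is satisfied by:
  {n: True, p: False}
  {p: False, n: False}
  {p: True, n: True}


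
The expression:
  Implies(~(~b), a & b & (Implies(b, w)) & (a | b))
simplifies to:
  ~b | (a & w)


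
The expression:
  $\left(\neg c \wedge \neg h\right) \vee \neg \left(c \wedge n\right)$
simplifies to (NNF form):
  $\neg c \vee \neg n$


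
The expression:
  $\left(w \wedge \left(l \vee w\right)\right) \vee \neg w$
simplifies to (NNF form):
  $\text{True}$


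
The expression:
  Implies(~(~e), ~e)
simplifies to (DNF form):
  ~e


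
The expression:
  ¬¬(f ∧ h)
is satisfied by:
  {h: True, f: True}


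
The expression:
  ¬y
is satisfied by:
  {y: False}


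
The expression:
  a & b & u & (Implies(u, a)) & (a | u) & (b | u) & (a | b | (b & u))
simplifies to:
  a & b & u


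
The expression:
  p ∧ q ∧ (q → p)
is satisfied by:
  {p: True, q: True}


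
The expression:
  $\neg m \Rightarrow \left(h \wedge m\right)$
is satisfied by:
  {m: True}


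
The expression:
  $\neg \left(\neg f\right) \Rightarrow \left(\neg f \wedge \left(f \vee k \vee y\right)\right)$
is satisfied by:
  {f: False}


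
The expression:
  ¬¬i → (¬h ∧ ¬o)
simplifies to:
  (¬h ∧ ¬o) ∨ ¬i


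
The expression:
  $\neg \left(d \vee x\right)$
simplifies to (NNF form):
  $\neg d \wedge \neg x$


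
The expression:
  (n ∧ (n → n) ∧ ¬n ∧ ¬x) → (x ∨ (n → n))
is always true.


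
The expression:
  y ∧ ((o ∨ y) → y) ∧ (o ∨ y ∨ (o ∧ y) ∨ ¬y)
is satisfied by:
  {y: True}


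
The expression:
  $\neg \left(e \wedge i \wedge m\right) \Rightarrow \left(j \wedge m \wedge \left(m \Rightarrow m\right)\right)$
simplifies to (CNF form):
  $m \wedge \left(e \vee j\right) \wedge \left(i \vee j\right)$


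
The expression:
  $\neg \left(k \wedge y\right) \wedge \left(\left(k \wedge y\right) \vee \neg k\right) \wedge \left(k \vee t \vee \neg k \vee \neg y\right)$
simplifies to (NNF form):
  $\neg k$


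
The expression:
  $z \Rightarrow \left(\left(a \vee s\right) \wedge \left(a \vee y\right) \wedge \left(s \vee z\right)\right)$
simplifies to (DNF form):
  $a \vee \left(s \wedge y\right) \vee \neg z$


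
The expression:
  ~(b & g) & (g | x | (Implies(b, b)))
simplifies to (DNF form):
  ~b | ~g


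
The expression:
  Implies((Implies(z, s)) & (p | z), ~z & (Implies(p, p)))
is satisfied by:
  {s: False, z: False}
  {z: True, s: False}
  {s: True, z: False}


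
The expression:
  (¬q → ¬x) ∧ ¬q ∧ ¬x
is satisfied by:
  {q: False, x: False}


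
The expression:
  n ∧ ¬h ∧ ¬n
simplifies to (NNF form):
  False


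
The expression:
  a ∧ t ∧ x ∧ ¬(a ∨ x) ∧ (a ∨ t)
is never true.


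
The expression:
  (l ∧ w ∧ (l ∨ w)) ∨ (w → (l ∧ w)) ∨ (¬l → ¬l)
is always true.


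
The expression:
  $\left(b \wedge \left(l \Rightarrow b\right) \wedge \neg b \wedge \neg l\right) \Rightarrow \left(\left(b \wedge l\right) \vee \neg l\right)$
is always true.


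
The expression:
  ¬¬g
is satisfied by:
  {g: True}


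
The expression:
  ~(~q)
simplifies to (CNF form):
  q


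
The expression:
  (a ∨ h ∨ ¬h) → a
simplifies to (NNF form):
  a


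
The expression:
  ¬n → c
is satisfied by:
  {n: True, c: True}
  {n: True, c: False}
  {c: True, n: False}


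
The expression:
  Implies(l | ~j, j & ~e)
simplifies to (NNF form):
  j & (~e | ~l)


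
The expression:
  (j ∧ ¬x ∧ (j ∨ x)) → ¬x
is always true.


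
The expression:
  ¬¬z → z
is always true.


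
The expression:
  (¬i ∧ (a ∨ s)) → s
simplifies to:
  i ∨ s ∨ ¬a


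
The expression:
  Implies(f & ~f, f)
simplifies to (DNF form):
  True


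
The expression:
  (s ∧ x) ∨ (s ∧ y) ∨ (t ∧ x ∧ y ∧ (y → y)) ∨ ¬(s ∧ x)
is always true.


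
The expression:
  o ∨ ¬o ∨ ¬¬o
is always true.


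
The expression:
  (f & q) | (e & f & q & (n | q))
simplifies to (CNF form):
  f & q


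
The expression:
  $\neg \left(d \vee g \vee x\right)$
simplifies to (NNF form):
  $\neg d \wedge \neg g \wedge \neg x$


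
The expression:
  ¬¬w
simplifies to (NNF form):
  w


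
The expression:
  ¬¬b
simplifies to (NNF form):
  b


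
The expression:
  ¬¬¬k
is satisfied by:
  {k: False}


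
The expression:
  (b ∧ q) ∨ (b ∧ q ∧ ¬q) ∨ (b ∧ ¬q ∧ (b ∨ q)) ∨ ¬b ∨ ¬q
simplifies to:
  True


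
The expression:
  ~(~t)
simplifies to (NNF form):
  t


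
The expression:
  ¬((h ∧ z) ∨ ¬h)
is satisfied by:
  {h: True, z: False}


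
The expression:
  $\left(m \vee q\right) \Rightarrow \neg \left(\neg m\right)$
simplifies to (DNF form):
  $m \vee \neg q$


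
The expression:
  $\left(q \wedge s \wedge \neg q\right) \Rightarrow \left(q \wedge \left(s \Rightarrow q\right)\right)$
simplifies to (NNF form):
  $\text{True}$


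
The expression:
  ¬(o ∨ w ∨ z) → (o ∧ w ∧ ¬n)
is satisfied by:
  {o: True, z: True, w: True}
  {o: True, z: True, w: False}
  {o: True, w: True, z: False}
  {o: True, w: False, z: False}
  {z: True, w: True, o: False}
  {z: True, w: False, o: False}
  {w: True, z: False, o: False}


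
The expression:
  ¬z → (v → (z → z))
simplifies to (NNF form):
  True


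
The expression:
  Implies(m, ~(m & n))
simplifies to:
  ~m | ~n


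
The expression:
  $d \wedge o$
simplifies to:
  $d \wedge o$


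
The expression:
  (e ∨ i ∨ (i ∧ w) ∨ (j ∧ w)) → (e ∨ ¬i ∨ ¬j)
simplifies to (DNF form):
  e ∨ ¬i ∨ ¬j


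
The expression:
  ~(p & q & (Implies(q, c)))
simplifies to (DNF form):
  ~c | ~p | ~q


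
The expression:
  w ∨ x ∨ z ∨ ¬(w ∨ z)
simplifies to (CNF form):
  True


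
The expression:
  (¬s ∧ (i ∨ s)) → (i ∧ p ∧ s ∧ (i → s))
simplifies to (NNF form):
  s ∨ ¬i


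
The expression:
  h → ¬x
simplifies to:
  ¬h ∨ ¬x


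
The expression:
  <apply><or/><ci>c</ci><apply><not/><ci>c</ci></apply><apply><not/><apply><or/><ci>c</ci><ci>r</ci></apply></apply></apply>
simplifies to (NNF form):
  <true/>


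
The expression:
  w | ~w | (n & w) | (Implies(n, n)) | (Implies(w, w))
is always true.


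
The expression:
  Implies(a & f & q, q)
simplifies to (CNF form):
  True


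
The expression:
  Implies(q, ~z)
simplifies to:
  ~q | ~z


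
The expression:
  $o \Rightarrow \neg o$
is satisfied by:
  {o: False}


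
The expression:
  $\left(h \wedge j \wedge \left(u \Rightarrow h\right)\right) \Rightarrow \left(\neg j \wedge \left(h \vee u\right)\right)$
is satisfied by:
  {h: False, j: False}
  {j: True, h: False}
  {h: True, j: False}


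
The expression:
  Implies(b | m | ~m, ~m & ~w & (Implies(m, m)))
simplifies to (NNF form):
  ~m & ~w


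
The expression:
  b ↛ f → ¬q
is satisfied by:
  {f: True, q: False, b: False}
  {f: False, q: False, b: False}
  {b: True, f: True, q: False}
  {b: True, f: False, q: False}
  {q: True, f: True, b: False}
  {q: True, f: False, b: False}
  {q: True, b: True, f: True}


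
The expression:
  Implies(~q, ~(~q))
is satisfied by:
  {q: True}


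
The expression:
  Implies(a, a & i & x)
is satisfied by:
  {x: True, i: True, a: False}
  {x: True, i: False, a: False}
  {i: True, x: False, a: False}
  {x: False, i: False, a: False}
  {x: True, a: True, i: True}


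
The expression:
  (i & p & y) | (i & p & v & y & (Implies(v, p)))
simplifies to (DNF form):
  i & p & y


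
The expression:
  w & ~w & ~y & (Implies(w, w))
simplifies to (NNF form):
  False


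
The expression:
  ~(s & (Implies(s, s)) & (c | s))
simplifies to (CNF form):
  ~s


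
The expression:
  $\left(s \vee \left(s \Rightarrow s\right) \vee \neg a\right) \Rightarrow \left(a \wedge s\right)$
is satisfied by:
  {a: True, s: True}


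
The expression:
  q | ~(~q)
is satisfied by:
  {q: True}


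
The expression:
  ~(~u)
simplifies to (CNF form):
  u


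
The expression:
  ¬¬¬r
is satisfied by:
  {r: False}


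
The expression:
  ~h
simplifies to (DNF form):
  ~h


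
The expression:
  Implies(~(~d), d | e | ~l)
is always true.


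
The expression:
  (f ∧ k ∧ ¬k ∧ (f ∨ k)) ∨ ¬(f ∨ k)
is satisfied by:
  {f: False, k: False}


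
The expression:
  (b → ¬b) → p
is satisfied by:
  {b: True, p: True}
  {b: True, p: False}
  {p: True, b: False}


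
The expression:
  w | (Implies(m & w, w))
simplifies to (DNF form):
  True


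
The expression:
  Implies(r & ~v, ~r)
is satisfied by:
  {v: True, r: False}
  {r: False, v: False}
  {r: True, v: True}


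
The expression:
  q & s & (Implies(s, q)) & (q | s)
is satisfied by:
  {s: True, q: True}


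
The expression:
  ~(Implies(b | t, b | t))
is never true.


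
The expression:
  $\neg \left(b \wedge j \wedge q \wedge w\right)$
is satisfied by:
  {w: False, q: False, b: False, j: False}
  {j: True, w: False, q: False, b: False}
  {b: True, w: False, q: False, j: False}
  {j: True, b: True, w: False, q: False}
  {q: True, j: False, w: False, b: False}
  {j: True, q: True, w: False, b: False}
  {b: True, q: True, j: False, w: False}
  {j: True, b: True, q: True, w: False}
  {w: True, b: False, q: False, j: False}
  {j: True, w: True, b: False, q: False}
  {b: True, w: True, j: False, q: False}
  {j: True, b: True, w: True, q: False}
  {q: True, w: True, b: False, j: False}
  {j: True, q: True, w: True, b: False}
  {b: True, q: True, w: True, j: False}


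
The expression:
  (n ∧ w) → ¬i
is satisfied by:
  {w: False, n: False, i: False}
  {i: True, w: False, n: False}
  {n: True, w: False, i: False}
  {i: True, n: True, w: False}
  {w: True, i: False, n: False}
  {i: True, w: True, n: False}
  {n: True, w: True, i: False}


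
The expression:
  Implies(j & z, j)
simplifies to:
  True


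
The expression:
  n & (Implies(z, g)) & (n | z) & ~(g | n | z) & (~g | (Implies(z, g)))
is never true.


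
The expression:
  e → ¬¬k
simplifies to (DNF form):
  k ∨ ¬e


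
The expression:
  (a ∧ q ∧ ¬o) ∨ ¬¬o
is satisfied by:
  {q: True, o: True, a: True}
  {q: True, o: True, a: False}
  {o: True, a: True, q: False}
  {o: True, a: False, q: False}
  {q: True, a: True, o: False}


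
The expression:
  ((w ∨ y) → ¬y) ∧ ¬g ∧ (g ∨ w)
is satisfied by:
  {w: True, g: False, y: False}


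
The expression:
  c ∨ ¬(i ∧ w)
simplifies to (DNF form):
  c ∨ ¬i ∨ ¬w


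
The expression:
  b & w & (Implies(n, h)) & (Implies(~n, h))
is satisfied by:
  {h: True, w: True, b: True}


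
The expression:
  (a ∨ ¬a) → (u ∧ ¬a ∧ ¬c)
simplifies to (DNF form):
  u ∧ ¬a ∧ ¬c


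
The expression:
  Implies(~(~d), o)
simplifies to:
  o | ~d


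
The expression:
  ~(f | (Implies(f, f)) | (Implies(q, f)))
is never true.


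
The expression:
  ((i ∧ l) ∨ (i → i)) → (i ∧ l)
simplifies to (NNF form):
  i ∧ l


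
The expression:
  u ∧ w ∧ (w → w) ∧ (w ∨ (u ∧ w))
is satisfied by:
  {u: True, w: True}


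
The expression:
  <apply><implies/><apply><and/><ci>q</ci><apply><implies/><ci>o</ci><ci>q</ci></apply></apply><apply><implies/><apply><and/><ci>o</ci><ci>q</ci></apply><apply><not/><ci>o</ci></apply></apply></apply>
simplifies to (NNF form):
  <apply><or/><apply><not/><ci>o</ci></apply><apply><not/><ci>q</ci></apply></apply>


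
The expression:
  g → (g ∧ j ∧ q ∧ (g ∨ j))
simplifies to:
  (j ∧ q) ∨ ¬g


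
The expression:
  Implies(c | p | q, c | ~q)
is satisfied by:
  {c: True, q: False}
  {q: False, c: False}
  {q: True, c: True}


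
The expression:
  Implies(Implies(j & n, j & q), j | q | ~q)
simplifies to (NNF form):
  True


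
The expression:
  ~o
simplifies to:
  ~o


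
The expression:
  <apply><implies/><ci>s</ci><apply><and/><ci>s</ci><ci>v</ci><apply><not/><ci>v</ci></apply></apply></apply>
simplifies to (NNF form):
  <apply><not/><ci>s</ci></apply>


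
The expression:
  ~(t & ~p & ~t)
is always true.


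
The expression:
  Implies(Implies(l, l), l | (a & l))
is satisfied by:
  {l: True}


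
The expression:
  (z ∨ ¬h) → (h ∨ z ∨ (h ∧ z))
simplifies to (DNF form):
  h ∨ z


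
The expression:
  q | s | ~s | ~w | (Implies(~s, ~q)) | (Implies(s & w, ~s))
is always true.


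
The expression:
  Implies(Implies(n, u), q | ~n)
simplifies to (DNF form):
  q | ~n | ~u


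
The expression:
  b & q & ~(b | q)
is never true.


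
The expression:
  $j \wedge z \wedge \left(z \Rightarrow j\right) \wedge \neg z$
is never true.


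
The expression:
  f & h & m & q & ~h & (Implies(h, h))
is never true.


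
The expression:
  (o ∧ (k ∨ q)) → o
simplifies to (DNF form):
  True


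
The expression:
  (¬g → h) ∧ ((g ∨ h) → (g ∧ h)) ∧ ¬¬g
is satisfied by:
  {h: True, g: True}


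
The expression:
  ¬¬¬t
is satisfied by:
  {t: False}


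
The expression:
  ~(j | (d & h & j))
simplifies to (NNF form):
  ~j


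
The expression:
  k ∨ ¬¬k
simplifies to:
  k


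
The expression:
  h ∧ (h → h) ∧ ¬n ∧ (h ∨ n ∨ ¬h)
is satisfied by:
  {h: True, n: False}


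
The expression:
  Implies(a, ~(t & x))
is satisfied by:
  {x: False, t: False, a: False}
  {a: True, x: False, t: False}
  {t: True, x: False, a: False}
  {a: True, t: True, x: False}
  {x: True, a: False, t: False}
  {a: True, x: True, t: False}
  {t: True, x: True, a: False}


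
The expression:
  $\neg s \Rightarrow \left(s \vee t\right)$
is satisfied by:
  {t: True, s: True}
  {t: True, s: False}
  {s: True, t: False}


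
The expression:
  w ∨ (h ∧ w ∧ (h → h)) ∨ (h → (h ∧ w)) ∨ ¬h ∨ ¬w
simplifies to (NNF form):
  True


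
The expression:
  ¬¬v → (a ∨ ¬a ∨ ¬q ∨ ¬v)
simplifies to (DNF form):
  True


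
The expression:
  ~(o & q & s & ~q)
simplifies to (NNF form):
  True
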